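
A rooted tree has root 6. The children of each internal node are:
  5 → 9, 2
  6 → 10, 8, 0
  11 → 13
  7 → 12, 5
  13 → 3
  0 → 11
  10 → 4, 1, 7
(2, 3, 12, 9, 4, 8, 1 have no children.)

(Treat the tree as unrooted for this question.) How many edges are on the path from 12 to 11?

5

Walking from 12: 12 – 7 – 10 – 6 – 0 – 11. Length 5.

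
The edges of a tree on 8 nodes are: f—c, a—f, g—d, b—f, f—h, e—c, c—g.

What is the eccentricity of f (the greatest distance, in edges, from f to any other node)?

The node farthest from f is d, via f-c-g-d — 3 edges.

3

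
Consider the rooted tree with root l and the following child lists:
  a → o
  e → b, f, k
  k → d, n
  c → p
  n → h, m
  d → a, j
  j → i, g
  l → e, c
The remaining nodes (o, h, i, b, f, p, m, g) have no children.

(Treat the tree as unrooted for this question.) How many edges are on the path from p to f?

The path is p – c – l – e – f, which has 4 edges.

4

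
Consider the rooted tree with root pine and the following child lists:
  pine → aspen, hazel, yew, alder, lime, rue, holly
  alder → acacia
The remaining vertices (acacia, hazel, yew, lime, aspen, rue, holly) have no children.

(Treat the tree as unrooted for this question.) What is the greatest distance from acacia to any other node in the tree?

3

Distances from acacia peak at 3, attained at holly (aspen, yew, rue, hazel, lime also at distance 3).
acacia – alder – pine – holly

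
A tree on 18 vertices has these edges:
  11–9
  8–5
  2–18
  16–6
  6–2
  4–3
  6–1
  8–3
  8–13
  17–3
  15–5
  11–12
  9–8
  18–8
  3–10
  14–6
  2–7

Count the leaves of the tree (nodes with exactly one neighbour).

10

Exactly 10 nodes have a single neighbour: 1, 4, 7, 10, 12, 13, 14, 15, 16, 17.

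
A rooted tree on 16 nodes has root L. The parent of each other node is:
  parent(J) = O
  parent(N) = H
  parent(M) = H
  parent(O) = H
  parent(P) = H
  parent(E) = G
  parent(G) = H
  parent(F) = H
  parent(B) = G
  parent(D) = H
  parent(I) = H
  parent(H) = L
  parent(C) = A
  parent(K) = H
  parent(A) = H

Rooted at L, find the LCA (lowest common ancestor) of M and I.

H

Ancestors of M (toward the root): M, H, L.
Ancestors of I: I, H, L.
The deepest node appearing in both lists is H.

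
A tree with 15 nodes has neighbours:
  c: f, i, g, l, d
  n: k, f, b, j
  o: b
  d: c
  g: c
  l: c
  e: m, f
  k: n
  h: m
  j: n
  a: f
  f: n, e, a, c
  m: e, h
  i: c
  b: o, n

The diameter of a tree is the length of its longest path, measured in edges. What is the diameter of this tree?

6

Starting from o, a farthest node is h at distance 6.
One longest path: o - b - n - f - e - m - h.
So the diameter is 6.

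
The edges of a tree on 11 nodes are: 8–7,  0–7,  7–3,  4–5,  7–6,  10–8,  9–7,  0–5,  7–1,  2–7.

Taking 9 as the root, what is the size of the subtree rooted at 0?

0's subtree: {0, 5, 4}, size 3.

3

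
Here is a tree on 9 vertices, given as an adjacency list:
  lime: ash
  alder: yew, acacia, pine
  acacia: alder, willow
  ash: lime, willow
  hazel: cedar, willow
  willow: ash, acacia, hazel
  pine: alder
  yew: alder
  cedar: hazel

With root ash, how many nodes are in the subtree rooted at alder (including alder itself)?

3

Descendants of alder (including itself): alder, yew, pine. That's 3.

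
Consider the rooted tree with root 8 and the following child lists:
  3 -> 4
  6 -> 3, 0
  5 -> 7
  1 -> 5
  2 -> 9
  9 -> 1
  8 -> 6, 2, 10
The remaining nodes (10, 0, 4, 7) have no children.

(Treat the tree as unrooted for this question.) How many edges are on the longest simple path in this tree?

8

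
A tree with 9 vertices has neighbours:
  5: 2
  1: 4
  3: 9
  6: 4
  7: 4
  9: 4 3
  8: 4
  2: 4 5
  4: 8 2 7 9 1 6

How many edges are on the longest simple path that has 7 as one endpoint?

A farthest node from 7 is 3 (5 also at distance 3).
The path 7–4–9–3 has 3 edges.

3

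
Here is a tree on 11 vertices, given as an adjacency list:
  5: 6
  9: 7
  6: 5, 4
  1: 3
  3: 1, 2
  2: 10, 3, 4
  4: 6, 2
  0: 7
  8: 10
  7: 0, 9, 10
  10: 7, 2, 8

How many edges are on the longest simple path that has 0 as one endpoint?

6

Distances from 0 peak at 6, attained at 5.
0 – 7 – 10 – 2 – 4 – 6 – 5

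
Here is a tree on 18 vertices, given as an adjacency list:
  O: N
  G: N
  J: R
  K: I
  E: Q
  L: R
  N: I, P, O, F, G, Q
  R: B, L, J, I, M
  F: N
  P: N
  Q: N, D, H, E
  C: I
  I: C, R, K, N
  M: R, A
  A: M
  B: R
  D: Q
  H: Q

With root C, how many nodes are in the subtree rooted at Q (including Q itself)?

Descendants of Q (including itself): Q, E, D, H. That's 4.

4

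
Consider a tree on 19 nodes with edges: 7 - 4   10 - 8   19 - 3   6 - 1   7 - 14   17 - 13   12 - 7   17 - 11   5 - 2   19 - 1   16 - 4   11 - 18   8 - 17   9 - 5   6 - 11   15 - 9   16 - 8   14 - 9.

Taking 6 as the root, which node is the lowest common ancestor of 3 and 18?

6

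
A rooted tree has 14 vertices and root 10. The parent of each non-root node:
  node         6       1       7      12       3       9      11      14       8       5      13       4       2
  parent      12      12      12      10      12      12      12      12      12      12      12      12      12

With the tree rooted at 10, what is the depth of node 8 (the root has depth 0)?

2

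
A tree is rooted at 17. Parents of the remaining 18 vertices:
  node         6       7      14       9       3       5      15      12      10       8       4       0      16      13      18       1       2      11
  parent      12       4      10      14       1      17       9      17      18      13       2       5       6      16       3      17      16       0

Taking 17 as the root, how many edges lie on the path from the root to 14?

5

17 – 1 – 3 – 18 – 10 – 14 — 5 edges.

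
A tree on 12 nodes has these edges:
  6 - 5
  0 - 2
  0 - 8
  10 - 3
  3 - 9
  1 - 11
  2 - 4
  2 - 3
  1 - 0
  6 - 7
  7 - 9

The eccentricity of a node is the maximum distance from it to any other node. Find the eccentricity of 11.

Distances from 11 peak at 8, attained at 5.
11–1–0–2–3–9–7–6–5

8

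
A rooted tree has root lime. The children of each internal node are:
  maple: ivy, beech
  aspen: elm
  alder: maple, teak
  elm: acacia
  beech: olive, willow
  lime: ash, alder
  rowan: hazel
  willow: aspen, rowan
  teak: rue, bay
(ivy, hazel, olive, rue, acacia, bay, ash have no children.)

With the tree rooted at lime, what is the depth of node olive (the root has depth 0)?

4

lime – alder – maple – beech – olive — 4 edges.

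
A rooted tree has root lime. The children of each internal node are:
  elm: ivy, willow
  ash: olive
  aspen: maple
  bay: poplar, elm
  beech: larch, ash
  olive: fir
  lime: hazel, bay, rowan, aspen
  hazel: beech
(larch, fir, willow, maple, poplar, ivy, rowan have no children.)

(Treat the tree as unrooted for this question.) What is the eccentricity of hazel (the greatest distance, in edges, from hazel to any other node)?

4

The node farthest from hazel is willow (fir, ivy also at distance 4), via hazel – lime – bay – elm – willow — 4 edges.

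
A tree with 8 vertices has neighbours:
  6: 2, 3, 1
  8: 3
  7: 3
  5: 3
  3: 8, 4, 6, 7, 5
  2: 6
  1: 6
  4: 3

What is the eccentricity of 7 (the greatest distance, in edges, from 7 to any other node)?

3

A farthest node from 7 is 1 (2 also at distance 3).
The path 7 – 3 – 6 – 1 has 3 edges.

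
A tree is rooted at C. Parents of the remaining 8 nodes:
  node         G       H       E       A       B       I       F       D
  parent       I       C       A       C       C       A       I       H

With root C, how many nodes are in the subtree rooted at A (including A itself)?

5

A's subtree: {A, E, I, G, F}, size 5.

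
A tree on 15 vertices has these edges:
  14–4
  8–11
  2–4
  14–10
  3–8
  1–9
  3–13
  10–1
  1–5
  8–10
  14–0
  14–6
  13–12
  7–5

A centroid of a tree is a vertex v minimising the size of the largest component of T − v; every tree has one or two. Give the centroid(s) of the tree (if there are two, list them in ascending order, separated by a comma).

10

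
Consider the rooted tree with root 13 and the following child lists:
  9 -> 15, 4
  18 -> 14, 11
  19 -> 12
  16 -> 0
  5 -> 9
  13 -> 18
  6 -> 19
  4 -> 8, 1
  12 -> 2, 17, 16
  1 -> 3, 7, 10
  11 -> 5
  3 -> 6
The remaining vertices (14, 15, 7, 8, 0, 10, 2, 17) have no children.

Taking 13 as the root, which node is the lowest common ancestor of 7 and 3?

Ancestors of 7 (toward the root): 7, 1, 4, 9, 5, 11, 18, 13.
Ancestors of 3: 3, 1, 4, 9, 5, 11, 18, 13.
The deepest node appearing in both lists is 1.

1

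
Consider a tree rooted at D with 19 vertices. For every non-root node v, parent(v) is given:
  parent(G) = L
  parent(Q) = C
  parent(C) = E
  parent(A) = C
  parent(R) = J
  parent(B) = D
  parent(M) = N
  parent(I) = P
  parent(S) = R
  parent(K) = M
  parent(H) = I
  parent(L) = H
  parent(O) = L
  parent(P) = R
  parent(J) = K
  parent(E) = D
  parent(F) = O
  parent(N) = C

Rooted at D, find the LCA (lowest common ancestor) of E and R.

E

E's ancestor chain is E, D and R's is R, J, K, M, N, C, E, D; they first meet at E.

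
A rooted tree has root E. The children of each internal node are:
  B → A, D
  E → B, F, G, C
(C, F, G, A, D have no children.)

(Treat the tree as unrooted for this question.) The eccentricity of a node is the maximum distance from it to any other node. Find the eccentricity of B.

Distances from B peak at 2, attained at G (C, F also at distance 2).
B – E – G

2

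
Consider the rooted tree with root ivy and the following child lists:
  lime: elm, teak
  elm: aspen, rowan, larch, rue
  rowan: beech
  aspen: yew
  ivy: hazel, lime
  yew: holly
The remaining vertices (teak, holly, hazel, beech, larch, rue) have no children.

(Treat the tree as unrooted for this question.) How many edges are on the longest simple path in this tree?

A longest path is hazel – ivy – lime – elm – aspen – yew – holly, with 6 edges.

6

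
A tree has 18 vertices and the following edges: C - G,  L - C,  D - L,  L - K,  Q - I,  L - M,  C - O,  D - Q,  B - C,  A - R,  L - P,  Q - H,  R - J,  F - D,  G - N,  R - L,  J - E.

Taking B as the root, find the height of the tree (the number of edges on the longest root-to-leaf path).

The longest root-to-leaf path is B-C-L-R-J-E (5 edges).

5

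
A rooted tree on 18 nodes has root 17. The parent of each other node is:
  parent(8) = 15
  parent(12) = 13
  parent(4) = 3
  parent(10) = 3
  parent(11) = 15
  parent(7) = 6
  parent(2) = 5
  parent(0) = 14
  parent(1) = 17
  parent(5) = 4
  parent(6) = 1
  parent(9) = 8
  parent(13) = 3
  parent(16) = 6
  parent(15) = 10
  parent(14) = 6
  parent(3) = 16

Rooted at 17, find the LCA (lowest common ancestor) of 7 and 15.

6

Path 7→root: 7 6 1 17; path 15→root: 15 10 3 16 6 1 17.
First common node: 6.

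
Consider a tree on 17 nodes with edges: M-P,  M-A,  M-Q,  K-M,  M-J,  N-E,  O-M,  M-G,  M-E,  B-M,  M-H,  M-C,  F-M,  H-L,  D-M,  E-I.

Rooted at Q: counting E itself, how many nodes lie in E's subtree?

Descendants of E (including itself): E, N, I. That's 3.

3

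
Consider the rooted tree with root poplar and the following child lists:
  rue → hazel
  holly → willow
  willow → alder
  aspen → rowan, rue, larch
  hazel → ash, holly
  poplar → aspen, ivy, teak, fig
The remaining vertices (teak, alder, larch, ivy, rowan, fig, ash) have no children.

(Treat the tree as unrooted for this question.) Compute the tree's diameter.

Starting from fig, a farthest node is alder at distance 7.
One longest path: fig – poplar – aspen – rue – hazel – holly – willow – alder.
So the diameter is 7.

7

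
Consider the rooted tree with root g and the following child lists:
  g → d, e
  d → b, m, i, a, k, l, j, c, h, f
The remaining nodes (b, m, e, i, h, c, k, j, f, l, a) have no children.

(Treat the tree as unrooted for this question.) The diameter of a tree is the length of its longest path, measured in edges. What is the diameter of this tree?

A longest path is e-g-d-k, with 3 edges.

3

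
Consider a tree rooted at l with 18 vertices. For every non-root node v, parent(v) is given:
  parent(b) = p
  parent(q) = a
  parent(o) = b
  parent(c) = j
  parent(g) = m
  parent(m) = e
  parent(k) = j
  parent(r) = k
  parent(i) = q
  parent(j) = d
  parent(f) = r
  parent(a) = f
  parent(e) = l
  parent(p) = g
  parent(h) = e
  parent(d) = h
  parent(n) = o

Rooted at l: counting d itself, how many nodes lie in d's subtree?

d's subtree: {d, j, c, k, r, f, a, q, i}, size 9.

9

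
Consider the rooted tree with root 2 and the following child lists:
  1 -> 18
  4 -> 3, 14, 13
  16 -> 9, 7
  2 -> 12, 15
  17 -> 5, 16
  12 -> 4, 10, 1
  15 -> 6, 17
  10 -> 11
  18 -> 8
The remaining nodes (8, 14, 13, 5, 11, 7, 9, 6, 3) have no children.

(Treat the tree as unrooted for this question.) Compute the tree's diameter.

8

Starting from 9, a farthest node is 8 at distance 8.
One longest path: 9-16-17-15-2-12-1-18-8.
So the diameter is 8.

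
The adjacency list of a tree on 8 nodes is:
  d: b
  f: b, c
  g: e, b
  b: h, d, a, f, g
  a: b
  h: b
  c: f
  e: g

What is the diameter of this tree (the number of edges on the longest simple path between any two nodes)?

4

Starting from e, a farthest node is c at distance 4.
One longest path: e – g – b – f – c.
So the diameter is 4.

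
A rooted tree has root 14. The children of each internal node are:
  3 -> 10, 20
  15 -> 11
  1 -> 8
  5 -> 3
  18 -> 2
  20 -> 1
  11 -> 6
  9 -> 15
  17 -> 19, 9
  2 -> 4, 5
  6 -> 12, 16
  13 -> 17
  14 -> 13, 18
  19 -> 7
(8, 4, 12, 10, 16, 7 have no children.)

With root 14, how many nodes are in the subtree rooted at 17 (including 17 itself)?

9

Descendants of 17 (including itself): 17, 9, 19, 15, 7, 11, 6, 16, 12. That's 9.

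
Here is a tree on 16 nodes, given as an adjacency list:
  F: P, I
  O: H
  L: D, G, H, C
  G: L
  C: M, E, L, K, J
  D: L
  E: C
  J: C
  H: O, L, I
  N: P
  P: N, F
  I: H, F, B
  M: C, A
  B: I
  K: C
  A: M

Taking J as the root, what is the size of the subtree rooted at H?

Descendants of H (including itself): H, I, O, F, B, P, N. That's 7.

7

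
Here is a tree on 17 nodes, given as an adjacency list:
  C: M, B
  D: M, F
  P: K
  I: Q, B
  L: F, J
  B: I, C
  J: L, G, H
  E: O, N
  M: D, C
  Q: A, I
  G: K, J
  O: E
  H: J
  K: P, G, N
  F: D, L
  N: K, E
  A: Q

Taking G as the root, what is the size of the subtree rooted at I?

3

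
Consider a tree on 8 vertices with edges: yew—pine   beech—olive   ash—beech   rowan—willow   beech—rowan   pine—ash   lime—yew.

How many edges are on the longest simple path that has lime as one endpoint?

6

The node farthest from lime is willow, via lime – yew – pine – ash – beech – rowan – willow — 6 edges.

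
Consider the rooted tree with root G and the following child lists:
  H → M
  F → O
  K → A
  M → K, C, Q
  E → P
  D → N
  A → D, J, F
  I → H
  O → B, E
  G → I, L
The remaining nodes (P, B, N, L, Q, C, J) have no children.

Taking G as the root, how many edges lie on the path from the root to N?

G – I – H – M – K – A – D – N — 7 edges.

7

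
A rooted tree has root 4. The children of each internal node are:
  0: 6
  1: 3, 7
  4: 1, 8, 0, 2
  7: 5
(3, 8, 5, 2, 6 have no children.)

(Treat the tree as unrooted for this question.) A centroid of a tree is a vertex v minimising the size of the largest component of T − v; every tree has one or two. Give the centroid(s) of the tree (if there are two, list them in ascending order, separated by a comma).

4

Delete 4: the remaining components have sizes 4, 2, 1, 1. Max 4 ≤ 4, so 4 is a centroid.
Every other node leaves some component of size > 4, so the centroid is unique.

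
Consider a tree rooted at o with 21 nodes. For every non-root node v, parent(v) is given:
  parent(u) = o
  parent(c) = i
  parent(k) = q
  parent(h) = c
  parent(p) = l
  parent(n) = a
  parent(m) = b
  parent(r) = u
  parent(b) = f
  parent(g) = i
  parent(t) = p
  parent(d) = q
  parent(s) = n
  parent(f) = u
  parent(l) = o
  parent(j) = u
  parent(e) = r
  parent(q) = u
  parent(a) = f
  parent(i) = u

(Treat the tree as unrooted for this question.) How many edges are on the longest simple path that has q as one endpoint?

Distances from q peak at 5, attained at s (t also at distance 5).
q–u–f–a–n–s

5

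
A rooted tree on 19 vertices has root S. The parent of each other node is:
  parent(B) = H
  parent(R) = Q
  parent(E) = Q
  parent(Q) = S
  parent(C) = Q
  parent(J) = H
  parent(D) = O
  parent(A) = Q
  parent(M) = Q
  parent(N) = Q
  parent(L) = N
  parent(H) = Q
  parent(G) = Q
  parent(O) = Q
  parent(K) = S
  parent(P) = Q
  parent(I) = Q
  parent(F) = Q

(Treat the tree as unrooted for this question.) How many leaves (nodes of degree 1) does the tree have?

The leaves are A, B, C, D, E, F, G, I, J, K, L, M, P, R.
That is 14 leaves.

14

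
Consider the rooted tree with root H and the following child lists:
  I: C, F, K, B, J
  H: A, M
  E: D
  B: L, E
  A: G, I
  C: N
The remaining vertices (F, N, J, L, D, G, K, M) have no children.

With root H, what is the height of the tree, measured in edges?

5

D sits deepest: H – A – I – B – E – D — 5 edges from the root.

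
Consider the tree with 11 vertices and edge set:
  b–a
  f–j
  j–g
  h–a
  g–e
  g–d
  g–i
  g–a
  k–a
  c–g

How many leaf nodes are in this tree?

8

Degree-1 nodes: b, c, d, e, f, h, i, k — 8 of them.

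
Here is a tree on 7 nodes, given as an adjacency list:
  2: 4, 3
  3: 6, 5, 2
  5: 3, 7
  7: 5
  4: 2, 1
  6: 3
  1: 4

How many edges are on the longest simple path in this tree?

Starting from 7, a farthest node is 1 at distance 5.
One longest path: 7 – 5 – 3 – 2 – 4 – 1.
So the diameter is 5.

5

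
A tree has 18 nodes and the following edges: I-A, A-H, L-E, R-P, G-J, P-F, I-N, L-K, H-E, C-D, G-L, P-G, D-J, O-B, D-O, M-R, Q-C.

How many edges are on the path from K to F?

Walking from K: K – L – G – P – F. Length 4.

4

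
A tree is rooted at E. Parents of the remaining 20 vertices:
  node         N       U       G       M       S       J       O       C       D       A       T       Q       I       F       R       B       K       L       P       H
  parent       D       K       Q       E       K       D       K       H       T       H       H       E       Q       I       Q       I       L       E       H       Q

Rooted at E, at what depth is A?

E – Q – H – A — 3 edges.

3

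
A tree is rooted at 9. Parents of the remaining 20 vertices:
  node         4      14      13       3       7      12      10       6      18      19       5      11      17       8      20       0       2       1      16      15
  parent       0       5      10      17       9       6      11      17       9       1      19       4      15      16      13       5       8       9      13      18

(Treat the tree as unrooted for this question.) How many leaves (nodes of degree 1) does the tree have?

Exactly 6 nodes have a single neighbour: 2, 3, 7, 12, 14, 20.

6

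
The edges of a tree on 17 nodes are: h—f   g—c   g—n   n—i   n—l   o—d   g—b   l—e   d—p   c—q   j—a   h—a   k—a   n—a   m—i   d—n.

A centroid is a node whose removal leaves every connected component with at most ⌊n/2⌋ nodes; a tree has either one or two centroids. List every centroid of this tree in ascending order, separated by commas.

Delete n: the remaining components have sizes 5, 4, 3, 2, 2. Max 5 ≤ 8, so n is a centroid.
No neighbour of n does as well, so n is the unique centroid.

n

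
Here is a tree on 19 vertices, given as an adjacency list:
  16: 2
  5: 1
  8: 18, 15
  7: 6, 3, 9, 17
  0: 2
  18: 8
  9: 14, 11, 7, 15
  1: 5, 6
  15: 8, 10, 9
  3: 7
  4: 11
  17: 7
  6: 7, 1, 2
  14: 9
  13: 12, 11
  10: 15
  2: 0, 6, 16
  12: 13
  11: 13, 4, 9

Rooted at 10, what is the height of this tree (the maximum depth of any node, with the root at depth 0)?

6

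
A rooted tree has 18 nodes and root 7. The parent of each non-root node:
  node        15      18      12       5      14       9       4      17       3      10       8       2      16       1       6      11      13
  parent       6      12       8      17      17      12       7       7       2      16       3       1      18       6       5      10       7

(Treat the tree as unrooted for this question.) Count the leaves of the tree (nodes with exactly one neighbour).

Exactly 6 nodes have a single neighbour: 4, 9, 11, 13, 14, 15.

6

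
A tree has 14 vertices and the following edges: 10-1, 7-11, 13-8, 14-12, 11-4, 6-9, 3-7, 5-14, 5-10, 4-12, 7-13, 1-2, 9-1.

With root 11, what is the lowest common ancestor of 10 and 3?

11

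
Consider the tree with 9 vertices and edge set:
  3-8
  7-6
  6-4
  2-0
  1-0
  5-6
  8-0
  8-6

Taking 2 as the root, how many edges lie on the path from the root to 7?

4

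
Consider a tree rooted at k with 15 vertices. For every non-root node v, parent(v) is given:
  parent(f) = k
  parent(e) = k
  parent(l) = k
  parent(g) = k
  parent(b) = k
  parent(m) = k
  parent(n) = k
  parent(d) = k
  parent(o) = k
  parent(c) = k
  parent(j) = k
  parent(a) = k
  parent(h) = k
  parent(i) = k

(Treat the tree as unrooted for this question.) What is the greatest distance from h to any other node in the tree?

2

A farthest node from h is d (j, n, e, l, g, c, i, b, o, a, f, m also at distance 2).
The path h-k-d has 2 edges.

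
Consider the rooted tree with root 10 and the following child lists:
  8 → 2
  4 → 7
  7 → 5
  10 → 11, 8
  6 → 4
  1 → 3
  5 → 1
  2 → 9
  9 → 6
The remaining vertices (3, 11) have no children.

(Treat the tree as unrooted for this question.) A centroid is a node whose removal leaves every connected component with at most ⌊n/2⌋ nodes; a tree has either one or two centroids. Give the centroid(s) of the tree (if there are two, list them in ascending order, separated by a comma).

6

Delete 6: the remaining components have sizes 5, 5. Max 5 ≤ 5, so 6 is a centroid.
No neighbour of 6 does as well, so 6 is the unique centroid.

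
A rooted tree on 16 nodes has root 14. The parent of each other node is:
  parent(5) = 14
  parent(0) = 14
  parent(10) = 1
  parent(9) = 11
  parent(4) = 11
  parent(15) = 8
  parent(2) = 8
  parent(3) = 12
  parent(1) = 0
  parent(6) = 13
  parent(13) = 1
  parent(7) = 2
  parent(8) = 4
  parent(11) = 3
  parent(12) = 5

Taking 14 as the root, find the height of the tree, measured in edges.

The longest root-to-leaf path is 14 – 5 – 12 – 3 – 11 – 4 – 8 – 2 – 7 (8 edges).

8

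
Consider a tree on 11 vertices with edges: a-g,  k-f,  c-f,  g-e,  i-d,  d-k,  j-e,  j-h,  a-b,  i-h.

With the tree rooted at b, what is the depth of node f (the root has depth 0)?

9

Path from b to f: b → a → g → e → j → h → i → d → k → f, which has 9 edges.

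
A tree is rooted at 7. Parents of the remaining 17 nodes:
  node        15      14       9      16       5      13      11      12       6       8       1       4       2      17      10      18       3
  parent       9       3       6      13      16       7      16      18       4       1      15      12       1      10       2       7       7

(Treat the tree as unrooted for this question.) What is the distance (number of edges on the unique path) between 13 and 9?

6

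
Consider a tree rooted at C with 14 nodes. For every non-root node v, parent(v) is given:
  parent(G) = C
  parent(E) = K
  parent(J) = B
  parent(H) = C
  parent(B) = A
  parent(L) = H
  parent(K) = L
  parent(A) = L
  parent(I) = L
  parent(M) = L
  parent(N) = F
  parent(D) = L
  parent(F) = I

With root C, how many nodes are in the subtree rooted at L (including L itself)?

The subtree rooted at L contains: L, I, A, K, M, D, F, B, E, N, J — 11 nodes.

11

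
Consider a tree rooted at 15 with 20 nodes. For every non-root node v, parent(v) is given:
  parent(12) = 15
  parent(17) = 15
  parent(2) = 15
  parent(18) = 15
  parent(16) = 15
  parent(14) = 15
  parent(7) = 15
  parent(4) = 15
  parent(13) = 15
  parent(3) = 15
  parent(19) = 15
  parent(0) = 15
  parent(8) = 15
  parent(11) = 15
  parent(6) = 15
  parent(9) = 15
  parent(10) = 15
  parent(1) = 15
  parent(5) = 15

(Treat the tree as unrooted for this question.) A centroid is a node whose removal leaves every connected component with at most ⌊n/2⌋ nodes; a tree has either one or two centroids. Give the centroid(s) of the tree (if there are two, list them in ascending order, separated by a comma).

15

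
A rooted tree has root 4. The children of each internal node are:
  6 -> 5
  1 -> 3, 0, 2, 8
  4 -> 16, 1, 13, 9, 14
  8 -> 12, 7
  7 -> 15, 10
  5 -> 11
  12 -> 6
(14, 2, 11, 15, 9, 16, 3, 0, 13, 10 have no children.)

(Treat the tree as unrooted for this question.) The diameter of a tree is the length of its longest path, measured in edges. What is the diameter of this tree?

7

A longest path is 11–5–6–12–8–1–4–14, with 7 edges.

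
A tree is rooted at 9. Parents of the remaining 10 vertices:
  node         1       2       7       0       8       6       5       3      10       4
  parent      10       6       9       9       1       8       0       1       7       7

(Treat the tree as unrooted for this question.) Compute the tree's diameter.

8

BFS from 5 reaches 2 last, at distance 8; BFS from 2 confirms no node is farther.
Path: 5 – 0 – 9 – 7 – 10 – 1 – 8 – 6 – 2.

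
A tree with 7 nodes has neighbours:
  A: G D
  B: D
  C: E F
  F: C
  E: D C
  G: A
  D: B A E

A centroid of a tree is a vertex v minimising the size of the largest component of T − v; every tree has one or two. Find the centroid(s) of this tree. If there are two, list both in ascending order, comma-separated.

D

If D is removed the pieces have sizes 3, 2, 1, all ≤ ⌊7/2⌋ = 3.
No neighbour of D does as well, so D is the unique centroid.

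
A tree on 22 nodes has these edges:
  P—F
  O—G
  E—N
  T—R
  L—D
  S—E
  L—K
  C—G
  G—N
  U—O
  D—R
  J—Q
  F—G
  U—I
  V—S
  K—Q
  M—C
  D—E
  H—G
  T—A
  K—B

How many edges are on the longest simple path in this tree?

10

A longest path is J–Q–K–L–D–E–N–G–O–U–I, with 10 edges.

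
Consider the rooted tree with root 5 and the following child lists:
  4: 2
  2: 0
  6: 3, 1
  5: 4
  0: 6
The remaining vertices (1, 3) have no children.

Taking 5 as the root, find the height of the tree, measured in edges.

5

3 sits deepest: 5 – 4 – 2 – 0 – 6 – 3 — 5 edges from the root.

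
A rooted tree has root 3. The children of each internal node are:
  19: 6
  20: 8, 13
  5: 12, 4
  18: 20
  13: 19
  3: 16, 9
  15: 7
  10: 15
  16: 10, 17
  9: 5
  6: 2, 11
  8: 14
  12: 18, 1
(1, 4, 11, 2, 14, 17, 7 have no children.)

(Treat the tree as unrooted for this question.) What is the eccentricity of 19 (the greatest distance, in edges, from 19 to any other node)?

11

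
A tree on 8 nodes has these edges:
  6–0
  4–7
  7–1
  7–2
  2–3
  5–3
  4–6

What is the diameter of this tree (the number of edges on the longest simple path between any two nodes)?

A longest path is 0 – 6 – 4 – 7 – 2 – 3 – 5, with 6 edges.

6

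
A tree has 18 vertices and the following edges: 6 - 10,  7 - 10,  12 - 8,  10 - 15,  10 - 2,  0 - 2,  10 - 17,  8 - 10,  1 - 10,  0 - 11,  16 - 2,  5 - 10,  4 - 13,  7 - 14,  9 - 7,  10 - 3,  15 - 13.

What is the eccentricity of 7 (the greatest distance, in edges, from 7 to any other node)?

The node farthest from 7 is 11 (4 also at distance 4), via 7 – 10 – 2 – 0 – 11 — 4 edges.

4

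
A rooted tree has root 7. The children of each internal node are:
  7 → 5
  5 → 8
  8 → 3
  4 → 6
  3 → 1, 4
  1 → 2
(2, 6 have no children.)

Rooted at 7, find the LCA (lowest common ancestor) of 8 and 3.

Ancestors of 8 (toward the root): 8, 5, 7.
Ancestors of 3: 3, 8, 5, 7.
The deepest node appearing in both lists is 8.

8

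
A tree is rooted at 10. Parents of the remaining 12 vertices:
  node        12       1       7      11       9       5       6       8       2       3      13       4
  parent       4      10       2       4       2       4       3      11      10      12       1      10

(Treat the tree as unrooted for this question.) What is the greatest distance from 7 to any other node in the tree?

Distances from 7 peak at 6, attained at 6.
7-2-10-4-12-3-6

6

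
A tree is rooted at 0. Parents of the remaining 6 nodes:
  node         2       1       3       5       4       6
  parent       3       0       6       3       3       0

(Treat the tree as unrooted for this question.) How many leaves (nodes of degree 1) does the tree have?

4

Exactly 4 nodes have a single neighbour: 1, 2, 4, 5.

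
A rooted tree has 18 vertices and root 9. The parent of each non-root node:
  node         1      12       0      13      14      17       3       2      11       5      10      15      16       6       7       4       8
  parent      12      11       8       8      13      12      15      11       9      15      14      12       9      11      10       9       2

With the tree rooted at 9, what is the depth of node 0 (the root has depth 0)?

4

Climbing from 0 to the root: 0–8–2–11–9. That's 4 steps.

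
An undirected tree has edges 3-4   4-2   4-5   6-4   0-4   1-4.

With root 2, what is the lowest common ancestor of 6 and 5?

4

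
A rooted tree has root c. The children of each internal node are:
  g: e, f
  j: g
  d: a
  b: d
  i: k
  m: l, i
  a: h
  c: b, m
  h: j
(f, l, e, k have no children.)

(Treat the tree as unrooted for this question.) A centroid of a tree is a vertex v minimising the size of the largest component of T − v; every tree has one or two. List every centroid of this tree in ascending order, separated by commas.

d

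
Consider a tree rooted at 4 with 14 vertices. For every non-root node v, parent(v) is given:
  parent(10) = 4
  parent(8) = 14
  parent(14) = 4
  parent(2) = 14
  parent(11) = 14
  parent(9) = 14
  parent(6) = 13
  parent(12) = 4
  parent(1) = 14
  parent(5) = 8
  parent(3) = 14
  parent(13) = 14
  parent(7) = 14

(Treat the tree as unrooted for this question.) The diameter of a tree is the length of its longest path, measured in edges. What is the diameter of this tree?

4

A longest path is 12 - 4 - 14 - 13 - 6, with 4 edges.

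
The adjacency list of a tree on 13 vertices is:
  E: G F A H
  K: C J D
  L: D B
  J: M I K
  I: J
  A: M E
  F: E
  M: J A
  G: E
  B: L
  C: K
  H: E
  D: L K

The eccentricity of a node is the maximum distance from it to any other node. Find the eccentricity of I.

5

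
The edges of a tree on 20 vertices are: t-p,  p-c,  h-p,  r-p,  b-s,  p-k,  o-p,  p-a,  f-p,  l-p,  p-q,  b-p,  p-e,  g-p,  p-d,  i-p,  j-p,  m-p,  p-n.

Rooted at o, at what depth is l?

Path from o to l: o – p – l, which has 2 edges.

2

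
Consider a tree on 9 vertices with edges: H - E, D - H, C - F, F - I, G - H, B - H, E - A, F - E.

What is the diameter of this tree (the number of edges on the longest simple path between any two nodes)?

4

Starting from I, a farthest node is B at distance 4.
One longest path: I–F–E–H–B.
So the diameter is 4.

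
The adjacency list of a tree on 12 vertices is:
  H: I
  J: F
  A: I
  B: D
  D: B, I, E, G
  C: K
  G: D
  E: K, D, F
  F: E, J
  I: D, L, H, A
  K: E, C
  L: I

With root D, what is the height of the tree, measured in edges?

3

The longest root-to-leaf path is D – E – F – J (3 edges).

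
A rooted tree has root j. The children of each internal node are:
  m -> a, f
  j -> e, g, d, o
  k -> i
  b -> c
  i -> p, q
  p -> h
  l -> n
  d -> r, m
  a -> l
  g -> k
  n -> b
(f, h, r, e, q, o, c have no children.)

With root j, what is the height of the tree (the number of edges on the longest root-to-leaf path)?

7

c sits deepest: j → d → m → a → l → n → b → c — 7 edges from the root.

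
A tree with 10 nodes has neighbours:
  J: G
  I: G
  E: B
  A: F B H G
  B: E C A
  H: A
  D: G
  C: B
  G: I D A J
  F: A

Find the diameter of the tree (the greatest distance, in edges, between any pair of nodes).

Starting from C, a farthest node is D at distance 4.
One longest path: C - B - A - G - D.
So the diameter is 4.

4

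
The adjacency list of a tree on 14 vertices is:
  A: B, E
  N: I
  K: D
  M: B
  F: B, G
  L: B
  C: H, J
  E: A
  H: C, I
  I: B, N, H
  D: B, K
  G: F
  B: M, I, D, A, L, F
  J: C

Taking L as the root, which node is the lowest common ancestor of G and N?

B

Ancestors of G (toward the root): G, F, B, L.
Ancestors of N: N, I, B, L.
The deepest node appearing in both lists is B.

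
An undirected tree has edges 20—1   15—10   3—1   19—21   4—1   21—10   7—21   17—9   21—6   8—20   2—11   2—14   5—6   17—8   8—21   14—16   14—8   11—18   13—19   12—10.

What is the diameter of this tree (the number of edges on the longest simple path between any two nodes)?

Starting from 18, a farthest node is 12 at distance 7.
One longest path: 18 - 11 - 2 - 14 - 8 - 21 - 10 - 12.
So the diameter is 7.

7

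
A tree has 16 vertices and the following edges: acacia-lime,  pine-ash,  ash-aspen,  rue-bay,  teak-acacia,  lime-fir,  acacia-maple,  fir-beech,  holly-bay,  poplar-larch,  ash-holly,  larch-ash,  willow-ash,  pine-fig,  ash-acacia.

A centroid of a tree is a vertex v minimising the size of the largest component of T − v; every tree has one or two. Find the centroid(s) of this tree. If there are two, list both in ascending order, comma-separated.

Delete ash: the remaining components have sizes 6, 3, 2, 2, 1, 1. Max 6 ≤ 8, so ash is a centroid.
No neighbour of ash does as well, so ash is the unique centroid.

ash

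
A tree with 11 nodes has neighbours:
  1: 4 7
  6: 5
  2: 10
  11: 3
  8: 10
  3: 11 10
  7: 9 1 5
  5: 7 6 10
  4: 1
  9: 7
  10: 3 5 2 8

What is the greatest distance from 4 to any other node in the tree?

6

The node farthest from 4 is 11, via 4-1-7-5-10-3-11 — 6 edges.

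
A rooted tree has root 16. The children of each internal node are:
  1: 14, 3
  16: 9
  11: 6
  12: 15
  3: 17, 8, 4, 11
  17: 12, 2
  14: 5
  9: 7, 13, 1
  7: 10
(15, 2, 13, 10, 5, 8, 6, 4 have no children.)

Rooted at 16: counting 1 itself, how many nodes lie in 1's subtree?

12

Descendants of 1 (including itself): 1, 3, 14, 11, 17, 4, 8, 5, 6, 12, 2, 15. That's 12.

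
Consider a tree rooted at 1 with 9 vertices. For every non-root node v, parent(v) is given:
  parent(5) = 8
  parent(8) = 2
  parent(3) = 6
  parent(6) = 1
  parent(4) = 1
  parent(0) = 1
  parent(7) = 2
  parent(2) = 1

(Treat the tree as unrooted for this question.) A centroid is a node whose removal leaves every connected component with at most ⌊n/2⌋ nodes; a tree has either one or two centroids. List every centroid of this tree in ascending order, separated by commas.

1

If 1 is removed the pieces have sizes 4, 2, 1, 1, all ≤ ⌊9/2⌋ = 4.
No neighbour of 1 does as well, so 1 is the unique centroid.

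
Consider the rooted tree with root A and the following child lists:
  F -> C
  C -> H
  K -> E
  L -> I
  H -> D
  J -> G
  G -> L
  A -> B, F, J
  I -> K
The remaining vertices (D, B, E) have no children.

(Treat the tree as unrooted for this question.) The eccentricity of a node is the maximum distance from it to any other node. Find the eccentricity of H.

A farthest node from H is E.
The path H-C-F-A-J-G-L-I-K-E has 9 edges.

9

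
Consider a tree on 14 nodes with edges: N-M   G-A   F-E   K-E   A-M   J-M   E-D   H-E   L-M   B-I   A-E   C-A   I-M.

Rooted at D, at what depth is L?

Climbing from L to the root: L–M–A–E–D. That's 4 steps.

4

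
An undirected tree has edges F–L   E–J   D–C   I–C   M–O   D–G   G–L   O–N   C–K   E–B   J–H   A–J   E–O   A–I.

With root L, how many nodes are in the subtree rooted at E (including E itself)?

E's subtree: {E, B, O, M, N}, size 5.

5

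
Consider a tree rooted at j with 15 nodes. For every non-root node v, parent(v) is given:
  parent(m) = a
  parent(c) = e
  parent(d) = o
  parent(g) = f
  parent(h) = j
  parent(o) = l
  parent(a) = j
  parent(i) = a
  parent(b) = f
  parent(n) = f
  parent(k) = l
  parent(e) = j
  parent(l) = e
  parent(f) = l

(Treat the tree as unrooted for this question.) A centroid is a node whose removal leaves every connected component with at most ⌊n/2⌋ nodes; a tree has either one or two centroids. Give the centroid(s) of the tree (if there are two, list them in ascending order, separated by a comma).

If l is removed the pieces have sizes 7, 4, 2, 1, all ≤ ⌊15/2⌋ = 7.
No neighbour of l does as well, so l is the unique centroid.

l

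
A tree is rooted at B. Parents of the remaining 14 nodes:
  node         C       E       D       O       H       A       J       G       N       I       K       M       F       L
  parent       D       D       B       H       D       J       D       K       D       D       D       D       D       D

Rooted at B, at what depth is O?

3

Path from B to O: B – D – H – O, which has 3 edges.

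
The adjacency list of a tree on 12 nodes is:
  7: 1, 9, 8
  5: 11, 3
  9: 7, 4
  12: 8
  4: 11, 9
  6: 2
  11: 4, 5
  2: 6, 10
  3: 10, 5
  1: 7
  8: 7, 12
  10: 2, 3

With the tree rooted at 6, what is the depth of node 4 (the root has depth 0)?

6

Climbing from 4 to the root: 4–11–5–3–10–2–6. That's 6 steps.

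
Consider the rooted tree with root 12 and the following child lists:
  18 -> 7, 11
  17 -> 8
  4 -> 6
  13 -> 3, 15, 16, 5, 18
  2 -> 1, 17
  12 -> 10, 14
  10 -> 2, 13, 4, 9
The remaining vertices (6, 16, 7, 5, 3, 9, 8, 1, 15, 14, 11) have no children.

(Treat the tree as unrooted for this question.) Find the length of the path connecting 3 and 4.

3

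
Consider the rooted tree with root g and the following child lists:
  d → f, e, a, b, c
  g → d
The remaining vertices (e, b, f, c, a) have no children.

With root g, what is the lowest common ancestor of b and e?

d

Ancestors of b (toward the root): b, d, g.
Ancestors of e: e, d, g.
The deepest node appearing in both lists is d.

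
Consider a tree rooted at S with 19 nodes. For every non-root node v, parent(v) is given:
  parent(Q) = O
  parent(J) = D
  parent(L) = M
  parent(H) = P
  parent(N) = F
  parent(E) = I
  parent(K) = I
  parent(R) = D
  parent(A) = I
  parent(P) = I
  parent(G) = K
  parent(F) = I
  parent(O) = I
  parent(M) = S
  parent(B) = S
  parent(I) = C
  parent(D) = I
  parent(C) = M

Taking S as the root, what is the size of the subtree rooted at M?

17

The subtree rooted at M contains: M, C, L, I, O, A, D, P, K, F, E, Q, J, R, H, G, N — 17 nodes.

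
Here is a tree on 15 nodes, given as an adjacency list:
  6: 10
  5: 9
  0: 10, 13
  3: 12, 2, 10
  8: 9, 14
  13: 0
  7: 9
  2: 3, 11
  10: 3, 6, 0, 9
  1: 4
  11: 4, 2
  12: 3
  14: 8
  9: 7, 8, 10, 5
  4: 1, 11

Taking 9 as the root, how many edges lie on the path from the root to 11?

4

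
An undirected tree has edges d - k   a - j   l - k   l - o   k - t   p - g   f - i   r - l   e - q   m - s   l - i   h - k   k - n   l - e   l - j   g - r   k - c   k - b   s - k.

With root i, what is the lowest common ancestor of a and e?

Path a→root: a j l i; path e→root: e l i.
First common node: l.

l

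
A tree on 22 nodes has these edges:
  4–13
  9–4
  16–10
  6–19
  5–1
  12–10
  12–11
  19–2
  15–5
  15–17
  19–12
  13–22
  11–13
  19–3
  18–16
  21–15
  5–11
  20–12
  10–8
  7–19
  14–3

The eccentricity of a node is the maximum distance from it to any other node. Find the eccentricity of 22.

6

A farthest node from 22 is 18 (14 also at distance 6).
The path 22 – 13 – 11 – 12 – 10 – 16 – 18 has 6 edges.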